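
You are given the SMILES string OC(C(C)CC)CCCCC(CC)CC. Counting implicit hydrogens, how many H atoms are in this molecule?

Walk through each heavy atom and fill implicit hydrogens from standard valence (C 4, N 3, O 2, S 2, halogen 1):
  atom 1: O, bond orders sum to 1 (valence 2) → 1 H
  atom 2: C, bond orders sum to 3 (valence 4) → 1 H
  atom 3: C, bond orders sum to 3 (valence 4) → 1 H
  atom 4: C, bond orders sum to 1 (valence 4) → 3 H
  atom 5: C, bond orders sum to 2 (valence 4) → 2 H
  atom 6: C, bond orders sum to 1 (valence 4) → 3 H
  atom 7: C, bond orders sum to 2 (valence 4) → 2 H
  atom 8: C, bond orders sum to 2 (valence 4) → 2 H
  atom 9: C, bond orders sum to 2 (valence 4) → 2 H
  atom 10: C, bond orders sum to 2 (valence 4) → 2 H
  atom 11: C, bond orders sum to 3 (valence 4) → 1 H
  atom 12: C, bond orders sum to 2 (valence 4) → 2 H
  atom 13: C, bond orders sum to 1 (valence 4) → 3 H
  atom 14: C, bond orders sum to 2 (valence 4) → 2 H
  atom 15: C, bond orders sum to 1 (valence 4) → 3 H
Total hydrogens: 30.

30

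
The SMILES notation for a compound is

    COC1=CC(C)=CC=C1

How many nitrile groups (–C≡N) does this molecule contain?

Scan the SMILES for the nitrile motif — none present.
Groups that are present: 1 ether.

0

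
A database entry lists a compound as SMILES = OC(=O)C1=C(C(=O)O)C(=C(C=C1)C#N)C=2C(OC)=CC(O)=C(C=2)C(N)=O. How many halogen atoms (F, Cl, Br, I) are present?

Scan the SMILES for the halogen motif — none present.
Groups that are present: 1 amide, 2 carboxylic acid, 1 ether, 1 hydroxyl, 1 nitrile.

0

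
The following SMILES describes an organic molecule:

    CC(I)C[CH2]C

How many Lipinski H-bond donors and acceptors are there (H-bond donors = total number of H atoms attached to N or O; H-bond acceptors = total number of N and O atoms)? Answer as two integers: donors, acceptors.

0, 0

Donors: find every N or O and count the H atoms it carries.
  (no N or O atoms present)
Lipinski HBD = 0.
Acceptors: N atoms = 0, O atoms = 0 → HBA = 0.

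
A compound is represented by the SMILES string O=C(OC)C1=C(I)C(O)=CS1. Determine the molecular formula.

C6H5IO3S

Walk through each heavy atom and fill implicit hydrogens from standard valence (C 4, N 3, O 2, S 2, halogen 1):
  atom 1: O, bond orders sum to 2 (valence 2) → 0 H
  atom 2: C, bond orders sum to 4 (valence 4) → 0 H
  atom 3: O, bond orders sum to 2 (valence 2) → 0 H
  atom 4: C, bond orders sum to 1 (valence 4) → 3 H
  atom 5: C, bond orders sum to 4 (valence 4) → 0 H
  atom 6: C, bond orders sum to 4 (valence 4) → 0 H
  atom 7: I (halogen, monovalent) → 0 H
  atom 8: C, bond orders sum to 4 (valence 4) → 0 H
  atom 9: O, bond orders sum to 1 (valence 2) → 1 H
  atom 10: C, bond orders sum to 3 (valence 4) → 1 H
  atom 11: S, bond orders sum to 2 (valence 2) → 0 H
Totals → C:6, H:5, I:1, O:3, S:1.
In Hill order: C6H5IO3S.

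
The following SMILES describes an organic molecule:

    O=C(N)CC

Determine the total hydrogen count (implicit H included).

7

Walk through each heavy atom and fill implicit hydrogens from standard valence (C 4, N 3, O 2, S 2, halogen 1):
  atom 1: O, bond orders sum to 2 (valence 2) → 0 H
  atom 2: C, bond orders sum to 4 (valence 4) → 0 H
  atom 3: N, bond orders sum to 1 (valence 3) → 2 H
  atom 4: C, bond orders sum to 2 (valence 4) → 2 H
  atom 5: C, bond orders sum to 1 (valence 4) → 3 H
Total hydrogens: 7.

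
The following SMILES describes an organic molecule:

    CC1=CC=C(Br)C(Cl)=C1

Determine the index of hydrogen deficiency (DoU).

Degree of unsaturation = (number of rings) + (number of π bonds).
Ring closures in the SMILES: 1.
π bonds: 3 double bonds (each 1 DoU) → 3 DoU from unsaturation.
Total DoU = 1 + 3 = 4.

4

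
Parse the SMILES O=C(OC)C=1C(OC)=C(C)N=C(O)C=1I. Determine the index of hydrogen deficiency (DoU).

Degree of unsaturation = (number of rings) + (number of π bonds).
Ring closures in the SMILES: 1.
π bonds: 4 double bonds (each 1 DoU) → 4 DoU from unsaturation.
Total DoU = 1 + 4 = 5.

5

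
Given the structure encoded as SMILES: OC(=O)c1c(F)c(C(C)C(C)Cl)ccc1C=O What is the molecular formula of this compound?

C12H12ClFO3

Walk through each heavy atom and fill implicit hydrogens from standard valence (C 4, N 3, O 2, S 2, halogen 1); for lowercase aromatic atoms, an aromatic c carries 1 H when it has two neighbours and 0 H with three, and aromatic n carries 0 H:
  atom 1: O, bond orders sum to 1 (valence 2) → 1 H
  atom 2: C, bond orders sum to 4 (valence 4) → 0 H
  atom 3: O, bond orders sum to 2 (valence 2) → 0 H
  atom 4: aromatic c, 3 neighbours → 0 H
  atom 5: aromatic c, 3 neighbours → 0 H
  atom 6: F (halogen, monovalent) → 0 H
  atom 7: aromatic c, 3 neighbours → 0 H
  atom 8: C, bond orders sum to 3 (valence 4) → 1 H
  atom 9: C, bond orders sum to 1 (valence 4) → 3 H
  atom 10: C, bond orders sum to 3 (valence 4) → 1 H
  atom 11: C, bond orders sum to 1 (valence 4) → 3 H
  atom 12: Cl (halogen, monovalent) → 0 H
  atom 13: aromatic c, 2 neighbours → 1 H
  atom 14: aromatic c, 2 neighbours → 1 H
  atom 15: aromatic c, 3 neighbours → 0 H
  atom 16: C, bond orders sum to 3 (valence 4) → 1 H
  atom 17: O, bond orders sum to 2 (valence 2) → 0 H
Totals → C:12, H:12, Cl:1, F:1, O:3.
In Hill order: C12H12ClFO3.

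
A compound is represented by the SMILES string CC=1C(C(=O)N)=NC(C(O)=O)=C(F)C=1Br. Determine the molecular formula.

Walk through each heavy atom and fill implicit hydrogens from standard valence (C 4, N 3, O 2, S 2, halogen 1):
  atom 1: C, bond orders sum to 1 (valence 4) → 3 H
  atom 2: C, bond orders sum to 4 (valence 4) → 0 H
  atom 3: C, bond orders sum to 4 (valence 4) → 0 H
  atom 4: C, bond orders sum to 4 (valence 4) → 0 H
  atom 5: O, bond orders sum to 2 (valence 2) → 0 H
  atom 6: N, bond orders sum to 1 (valence 3) → 2 H
  atom 7: N, bond orders sum to 3 (valence 3) → 0 H
  atom 8: C, bond orders sum to 4 (valence 4) → 0 H
  atom 9: C, bond orders sum to 4 (valence 4) → 0 H
  atom 10: O, bond orders sum to 1 (valence 2) → 1 H
  atom 11: O, bond orders sum to 2 (valence 2) → 0 H
  atom 12: C, bond orders sum to 4 (valence 4) → 0 H
  atom 13: F (halogen, monovalent) → 0 H
  atom 14: C, bond orders sum to 4 (valence 4) → 0 H
  atom 15: Br (halogen, monovalent) → 0 H
Totals → C:8, H:6, Br:1, F:1, N:2, O:3.

C8H6BrFN2O3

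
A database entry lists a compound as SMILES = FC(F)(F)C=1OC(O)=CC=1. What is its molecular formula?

Walk through each heavy atom and fill implicit hydrogens from standard valence (C 4, N 3, O 2, S 2, halogen 1):
  atom 1: F (halogen, monovalent) → 0 H
  atom 2: C, bond orders sum to 4 (valence 4) → 0 H
  atom 3: F (halogen, monovalent) → 0 H
  atom 4: F (halogen, monovalent) → 0 H
  atom 5: C, bond orders sum to 4 (valence 4) → 0 H
  atom 6: O, bond orders sum to 2 (valence 2) → 0 H
  atom 7: C, bond orders sum to 4 (valence 4) → 0 H
  atom 8: O, bond orders sum to 1 (valence 2) → 1 H
  atom 9: C, bond orders sum to 3 (valence 4) → 1 H
  atom 10: C, bond orders sum to 3 (valence 4) → 1 H
Totals → C:5, H:3, F:3, O:2.
In Hill order: C5H3F3O2.

C5H3F3O2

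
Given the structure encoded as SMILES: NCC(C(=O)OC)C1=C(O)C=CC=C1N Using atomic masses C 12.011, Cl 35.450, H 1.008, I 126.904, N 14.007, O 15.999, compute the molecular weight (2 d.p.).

210.23 g/mol

First, the molecular formula is C10H14N2O3 (counting implicit H from valence).
  C: 10 × 12.011 = 120.110
  H: 14 × 1.008 = 14.112
  N: 2 × 14.007 = 28.014
  O: 3 × 15.999 = 47.997
Sum: 10×12.011 + 14×1.008 + 2×14.007 + 3×15.999 = 210.233 → 210.23 g/mol.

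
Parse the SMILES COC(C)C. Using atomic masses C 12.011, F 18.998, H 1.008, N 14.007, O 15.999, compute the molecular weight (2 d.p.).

First, the molecular formula is C4H10O (counting implicit H from valence).
  C: 4 × 12.011 = 48.044
  H: 10 × 1.008 = 10.080
  O: 1 × 15.999 = 15.999
Sum: 4×12.011 + 10×1.008 + 1×15.999 = 74.123 → 74.12 g/mol.

74.12 g/mol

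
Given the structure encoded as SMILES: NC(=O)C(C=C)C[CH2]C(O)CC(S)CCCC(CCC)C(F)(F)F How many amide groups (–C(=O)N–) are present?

1

The amide motif appears at heavy-atom position 2 in the SMILES.
Other groups present: 1 alkene, 1 hydroxyl, 1 thiol.
Amide count: 1.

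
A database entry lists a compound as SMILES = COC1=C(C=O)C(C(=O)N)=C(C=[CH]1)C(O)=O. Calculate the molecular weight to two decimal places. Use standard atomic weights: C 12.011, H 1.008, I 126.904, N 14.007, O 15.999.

223.18 g/mol

First, the molecular formula is C10H9NO5 (counting implicit H from valence).
  C: 10 × 12.011 = 120.110
  H: 9 × 1.008 = 9.072
  N: 1 × 14.007 = 14.007
  O: 5 × 15.999 = 79.995
Sum: 10×12.011 + 9×1.008 + 1×14.007 + 5×15.999 = 223.184 → 223.18 g/mol.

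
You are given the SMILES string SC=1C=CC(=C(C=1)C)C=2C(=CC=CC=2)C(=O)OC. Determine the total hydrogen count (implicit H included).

Walk through each heavy atom and fill implicit hydrogens from standard valence (C 4, N 3, O 2, S 2, halogen 1):
  atom 1: S, bond orders sum to 1 (valence 2) → 1 H
  atom 2: C, bond orders sum to 4 (valence 4) → 0 H
  atom 3: C, bond orders sum to 3 (valence 4) → 1 H
  atom 4: C, bond orders sum to 3 (valence 4) → 1 H
  atom 5: C, bond orders sum to 4 (valence 4) → 0 H
  atom 6: C, bond orders sum to 4 (valence 4) → 0 H
  atom 7: C, bond orders sum to 3 (valence 4) → 1 H
  atom 8: C, bond orders sum to 1 (valence 4) → 3 H
  atom 9: C, bond orders sum to 4 (valence 4) → 0 H
  atom 10: C, bond orders sum to 4 (valence 4) → 0 H
  atom 11: C, bond orders sum to 3 (valence 4) → 1 H
  atom 12: C, bond orders sum to 3 (valence 4) → 1 H
  atom 13: C, bond orders sum to 3 (valence 4) → 1 H
  atom 14: C, bond orders sum to 3 (valence 4) → 1 H
  atom 15: C, bond orders sum to 4 (valence 4) → 0 H
  atom 16: O, bond orders sum to 2 (valence 2) → 0 H
  atom 17: O, bond orders sum to 2 (valence 2) → 0 H
  atom 18: C, bond orders sum to 1 (valence 4) → 3 H
Total hydrogens: 14.

14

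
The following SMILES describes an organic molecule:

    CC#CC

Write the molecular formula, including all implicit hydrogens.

Walk through each heavy atom and fill implicit hydrogens from standard valence (C 4, N 3, O 2, S 2, halogen 1):
  atom 1: C, bond orders sum to 1 (valence 4) → 3 H
  atom 2: C, bond orders sum to 4 (valence 4) → 0 H
  atom 3: C, bond orders sum to 4 (valence 4) → 0 H
  atom 4: C, bond orders sum to 1 (valence 4) → 3 H
Totals → C:4, H:6.
In Hill order: C4H6.

C4H6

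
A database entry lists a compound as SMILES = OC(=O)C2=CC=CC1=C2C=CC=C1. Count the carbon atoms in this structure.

11

Count every carbon token in the SMILES (each C, including those in ring-closure positions and inside branches).
Carbon count: 11.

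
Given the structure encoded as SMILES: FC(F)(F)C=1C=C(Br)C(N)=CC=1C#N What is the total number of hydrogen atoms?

4

Walk through each heavy atom and fill implicit hydrogens from standard valence (C 4, N 3, O 2, S 2, halogen 1):
  atom 1: F (halogen, monovalent) → 0 H
  atom 2: C, bond orders sum to 4 (valence 4) → 0 H
  atom 3: F (halogen, monovalent) → 0 H
  atom 4: F (halogen, monovalent) → 0 H
  atom 5: C, bond orders sum to 4 (valence 4) → 0 H
  atom 6: C, bond orders sum to 3 (valence 4) → 1 H
  atom 7: C, bond orders sum to 4 (valence 4) → 0 H
  atom 8: Br (halogen, monovalent) → 0 H
  atom 9: C, bond orders sum to 4 (valence 4) → 0 H
  atom 10: N, bond orders sum to 1 (valence 3) → 2 H
  atom 11: C, bond orders sum to 3 (valence 4) → 1 H
  atom 12: C, bond orders sum to 4 (valence 4) → 0 H
  atom 13: C, bond orders sum to 4 (valence 4) → 0 H
  atom 14: N, bond orders sum to 3 (valence 3) → 0 H
Total hydrogens: 4.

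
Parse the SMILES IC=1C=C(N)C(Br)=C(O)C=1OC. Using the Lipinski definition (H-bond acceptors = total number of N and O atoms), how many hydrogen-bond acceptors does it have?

N atoms: 1; O atoms: 2.
Lipinski HBA = 1 + 2 = 3.

3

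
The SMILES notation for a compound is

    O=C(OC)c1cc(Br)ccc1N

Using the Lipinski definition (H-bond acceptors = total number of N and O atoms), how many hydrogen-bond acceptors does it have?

3

N atoms: 1; O atoms: 2.
Lipinski HBA = 1 + 2 = 3.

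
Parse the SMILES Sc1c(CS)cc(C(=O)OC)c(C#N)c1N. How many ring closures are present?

In SMILES, each pair of matching ring-closure digits denotes one ring-closing bond; the number of such bonds equals the number of independent rings.
Ring-closure bonds here: 1.

1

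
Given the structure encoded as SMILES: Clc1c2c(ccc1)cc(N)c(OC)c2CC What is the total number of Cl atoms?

Scan the SMILES for Cl atoms (remember two-letter symbols like Cl and Br are single atoms).
Chlorine count: 1.

1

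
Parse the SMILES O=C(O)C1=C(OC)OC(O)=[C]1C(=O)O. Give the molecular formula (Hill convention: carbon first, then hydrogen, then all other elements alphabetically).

C7H6O7

Walk through each heavy atom and fill implicit hydrogens from standard valence (C 4, N 3, O 2, S 2, halogen 1):
  atom 1: O, bond orders sum to 2 (valence 2) → 0 H
  atom 2: C, bond orders sum to 4 (valence 4) → 0 H
  atom 3: O, bond orders sum to 1 (valence 2) → 1 H
  atom 4: C, bond orders sum to 4 (valence 4) → 0 H
  atom 5: C, bond orders sum to 4 (valence 4) → 0 H
  atom 6: O, bond orders sum to 2 (valence 2) → 0 H
  atom 7: C, bond orders sum to 1 (valence 4) → 3 H
  atom 8: O, bond orders sum to 2 (valence 2) → 0 H
  atom 9: C, bond orders sum to 4 (valence 4) → 0 H
  atom 10: O, bond orders sum to 1 (valence 2) → 1 H
  atom 11: C with explicit H count 0
  atom 12: C, bond orders sum to 4 (valence 4) → 0 H
  atom 13: O, bond orders sum to 2 (valence 2) → 0 H
  atom 14: O, bond orders sum to 1 (valence 2) → 1 H
Totals → C:7, H:6, O:7.
In Hill order: C7H6O7.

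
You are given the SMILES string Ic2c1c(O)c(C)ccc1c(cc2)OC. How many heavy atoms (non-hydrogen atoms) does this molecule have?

Every atom symbol written in the SMILES (organic subset) is one heavy atom; implicit H are not written.
Heavy atoms by element → C:12, I:1, O:2.
Total: 15.

15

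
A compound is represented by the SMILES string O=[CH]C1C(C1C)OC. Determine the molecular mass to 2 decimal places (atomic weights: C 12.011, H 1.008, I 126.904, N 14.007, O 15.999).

First, the molecular formula is C6H10O2 (counting implicit H from valence).
  C: 6 × 12.011 = 72.066
  H: 10 × 1.008 = 10.080
  O: 2 × 15.999 = 31.998
Sum: 6×12.011 + 10×1.008 + 2×15.999 = 114.144 → 114.14 g/mol.

114.14 g/mol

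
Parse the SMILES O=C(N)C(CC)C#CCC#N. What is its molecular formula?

Walk through each heavy atom and fill implicit hydrogens from standard valence (C 4, N 3, O 2, S 2, halogen 1):
  atom 1: O, bond orders sum to 2 (valence 2) → 0 H
  atom 2: C, bond orders sum to 4 (valence 4) → 0 H
  atom 3: N, bond orders sum to 1 (valence 3) → 2 H
  atom 4: C, bond orders sum to 3 (valence 4) → 1 H
  atom 5: C, bond orders sum to 2 (valence 4) → 2 H
  atom 6: C, bond orders sum to 1 (valence 4) → 3 H
  atom 7: C, bond orders sum to 4 (valence 4) → 0 H
  atom 8: C, bond orders sum to 4 (valence 4) → 0 H
  atom 9: C, bond orders sum to 2 (valence 4) → 2 H
  atom 10: C, bond orders sum to 4 (valence 4) → 0 H
  atom 11: N, bond orders sum to 3 (valence 3) → 0 H
Totals → C:8, H:10, N:2, O:1.

C8H10N2O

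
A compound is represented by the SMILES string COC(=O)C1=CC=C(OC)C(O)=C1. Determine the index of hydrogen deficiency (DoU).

5

Degree of unsaturation = (number of rings) + (number of π bonds).
Ring closures in the SMILES: 1.
π bonds: 4 double bonds (each 1 DoU) → 4 DoU from unsaturation.
Total DoU = 1 + 4 = 5.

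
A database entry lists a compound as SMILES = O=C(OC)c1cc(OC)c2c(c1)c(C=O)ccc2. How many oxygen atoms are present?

Scan the SMILES for O atoms (remember two-letter symbols like Cl and Br are single atoms).
Oxygen count: 4.

4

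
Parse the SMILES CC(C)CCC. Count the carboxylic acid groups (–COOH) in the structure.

0

Scan the SMILES for the carboxylic acid motif — none present.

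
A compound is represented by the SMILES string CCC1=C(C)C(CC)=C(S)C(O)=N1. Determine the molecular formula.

C10H15NOS

Walk through each heavy atom and fill implicit hydrogens from standard valence (C 4, N 3, O 2, S 2, halogen 1):
  atom 1: C, bond orders sum to 1 (valence 4) → 3 H
  atom 2: C, bond orders sum to 2 (valence 4) → 2 H
  atom 3: C, bond orders sum to 4 (valence 4) → 0 H
  atom 4: C, bond orders sum to 4 (valence 4) → 0 H
  atom 5: C, bond orders sum to 1 (valence 4) → 3 H
  atom 6: C, bond orders sum to 4 (valence 4) → 0 H
  atom 7: C, bond orders sum to 2 (valence 4) → 2 H
  atom 8: C, bond orders sum to 1 (valence 4) → 3 H
  atom 9: C, bond orders sum to 4 (valence 4) → 0 H
  atom 10: S, bond orders sum to 1 (valence 2) → 1 H
  atom 11: C, bond orders sum to 4 (valence 4) → 0 H
  atom 12: O, bond orders sum to 1 (valence 2) → 1 H
  atom 13: N, bond orders sum to 3 (valence 3) → 0 H
Totals → C:10, H:15, N:1, O:1, S:1.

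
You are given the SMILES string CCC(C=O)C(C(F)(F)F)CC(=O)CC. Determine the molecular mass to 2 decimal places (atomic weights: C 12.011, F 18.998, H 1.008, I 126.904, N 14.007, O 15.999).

First, the molecular formula is C10H15F3O2 (counting implicit H from valence).
  C: 10 × 12.011 = 120.110
  F: 3 × 18.998 = 56.994
  H: 15 × 1.008 = 15.120
  O: 2 × 15.999 = 31.998
Sum: 10×12.011 + 3×18.998 + 15×1.008 + 2×15.999 = 224.222 → 224.22 g/mol.

224.22 g/mol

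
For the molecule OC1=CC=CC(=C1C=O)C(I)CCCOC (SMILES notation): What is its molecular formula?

Walk through each heavy atom and fill implicit hydrogens from standard valence (C 4, N 3, O 2, S 2, halogen 1):
  atom 1: O, bond orders sum to 1 (valence 2) → 1 H
  atom 2: C, bond orders sum to 4 (valence 4) → 0 H
  atom 3: C, bond orders sum to 3 (valence 4) → 1 H
  atom 4: C, bond orders sum to 3 (valence 4) → 1 H
  atom 5: C, bond orders sum to 3 (valence 4) → 1 H
  atom 6: C, bond orders sum to 4 (valence 4) → 0 H
  atom 7: C, bond orders sum to 4 (valence 4) → 0 H
  atom 8: C, bond orders sum to 3 (valence 4) → 1 H
  atom 9: O, bond orders sum to 2 (valence 2) → 0 H
  atom 10: C, bond orders sum to 3 (valence 4) → 1 H
  atom 11: I (halogen, monovalent) → 0 H
  atom 12: C, bond orders sum to 2 (valence 4) → 2 H
  atom 13: C, bond orders sum to 2 (valence 4) → 2 H
  atom 14: C, bond orders sum to 2 (valence 4) → 2 H
  atom 15: O, bond orders sum to 2 (valence 2) → 0 H
  atom 16: C, bond orders sum to 1 (valence 4) → 3 H
Totals → C:12, H:15, I:1, O:3.

C12H15IO3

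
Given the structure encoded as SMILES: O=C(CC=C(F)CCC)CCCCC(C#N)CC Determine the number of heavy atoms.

Every atom symbol written in the SMILES (organic subset) is one heavy atom; implicit H are not written.
Heavy atoms by element → C:15, F:1, N:1, O:1.
Total: 18.

18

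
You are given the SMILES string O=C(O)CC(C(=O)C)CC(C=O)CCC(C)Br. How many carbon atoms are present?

12

Count every carbon token in the SMILES (each C, including those in ring-closure positions and inside branches).
Carbon count: 12.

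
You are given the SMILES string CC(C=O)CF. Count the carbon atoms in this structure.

4

Count every carbon token in the SMILES (each C, including those in ring-closure positions and inside branches).
Carbon count: 4.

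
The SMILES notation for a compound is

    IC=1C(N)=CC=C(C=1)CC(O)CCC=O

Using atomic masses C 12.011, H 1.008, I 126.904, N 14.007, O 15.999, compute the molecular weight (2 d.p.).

319.14 g/mol

First, the molecular formula is C11H14INO2 (counting implicit H from valence).
  C: 11 × 12.011 = 132.121
  H: 14 × 1.008 = 14.112
  I: 1 × 126.904 = 126.904
  N: 1 × 14.007 = 14.007
  O: 2 × 15.999 = 31.998
Sum: 11×12.011 + 14×1.008 + 1×126.904 + 1×14.007 + 2×15.999 = 319.142 → 319.14 g/mol.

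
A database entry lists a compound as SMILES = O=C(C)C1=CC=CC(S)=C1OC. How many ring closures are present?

In SMILES, each pair of matching ring-closure digits denotes one ring-closing bond; the number of such bonds equals the number of independent rings.
Ring-closure bonds here: 1.

1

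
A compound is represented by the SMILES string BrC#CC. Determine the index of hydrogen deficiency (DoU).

2

Molecular formula: C3H3Br.
DoU = (2C + 2 + N − H − X) / 2, where X is the halogen count and O/S are ignored.
    = (2·3 + 2 + 0 − 3 − 1) / 2 = 4 / 2 = 2.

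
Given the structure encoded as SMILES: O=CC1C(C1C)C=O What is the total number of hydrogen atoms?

8

Walk through each heavy atom and fill implicit hydrogens from standard valence (C 4, N 3, O 2, S 2, halogen 1):
  atom 1: O, bond orders sum to 2 (valence 2) → 0 H
  atom 2: C, bond orders sum to 3 (valence 4) → 1 H
  atom 3: C, bond orders sum to 3 (valence 4) → 1 H
  atom 4: C, bond orders sum to 3 (valence 4) → 1 H
  atom 5: C, bond orders sum to 3 (valence 4) → 1 H
  atom 6: C, bond orders sum to 1 (valence 4) → 3 H
  atom 7: C, bond orders sum to 3 (valence 4) → 1 H
  atom 8: O, bond orders sum to 2 (valence 2) → 0 H
Total hydrogens: 8.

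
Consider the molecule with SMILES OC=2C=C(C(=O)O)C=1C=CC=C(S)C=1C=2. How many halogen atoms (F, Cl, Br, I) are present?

0

Scan the SMILES for the halogen motif — none present.
Groups that are present: 1 carboxylic acid, 1 hydroxyl, 1 thiol.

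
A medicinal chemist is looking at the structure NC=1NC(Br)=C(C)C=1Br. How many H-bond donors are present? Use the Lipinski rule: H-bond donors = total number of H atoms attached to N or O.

Donors: find every N or O and count the H atoms it carries.
  atom 1 (N): bond orders sum to 1 → 2 H
  atom 3 (N): bond orders sum to 2 → 1 H
Lipinski HBD = 3.

3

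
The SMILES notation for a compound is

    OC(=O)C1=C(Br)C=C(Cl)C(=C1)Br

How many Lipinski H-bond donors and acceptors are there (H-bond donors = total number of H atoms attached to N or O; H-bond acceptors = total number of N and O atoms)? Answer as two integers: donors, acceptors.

1, 2

Donors: find every N or O and count the H atoms it carries.
  atom 1 (O): bond orders sum to 1 → 1 H
  atom 3 (O): bond orders sum to 2 → 0 H
Lipinski HBD = 1.
Acceptors: N atoms = 0, O atoms = 2 → HBA = 2.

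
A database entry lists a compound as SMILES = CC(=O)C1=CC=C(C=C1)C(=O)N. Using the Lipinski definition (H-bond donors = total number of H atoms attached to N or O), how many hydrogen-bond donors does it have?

2

Donors: find every N or O and count the H atoms it carries.
  atom 3 (O): bond orders sum to 2 → 0 H
  atom 11 (O): bond orders sum to 2 → 0 H
  atom 12 (N): bond orders sum to 1 → 2 H
Lipinski HBD = 2.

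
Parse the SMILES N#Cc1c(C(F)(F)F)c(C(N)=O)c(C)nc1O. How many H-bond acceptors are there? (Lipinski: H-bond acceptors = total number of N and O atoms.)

5

N atoms: 3; O atoms: 2.
Lipinski HBA = 3 + 2 = 5.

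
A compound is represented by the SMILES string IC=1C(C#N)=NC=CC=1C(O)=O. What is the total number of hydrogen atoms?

Walk through each heavy atom and fill implicit hydrogens from standard valence (C 4, N 3, O 2, S 2, halogen 1):
  atom 1: I (halogen, monovalent) → 0 H
  atom 2: C, bond orders sum to 4 (valence 4) → 0 H
  atom 3: C, bond orders sum to 4 (valence 4) → 0 H
  atom 4: C, bond orders sum to 4 (valence 4) → 0 H
  atom 5: N, bond orders sum to 3 (valence 3) → 0 H
  atom 6: N, bond orders sum to 3 (valence 3) → 0 H
  atom 7: C, bond orders sum to 3 (valence 4) → 1 H
  atom 8: C, bond orders sum to 3 (valence 4) → 1 H
  atom 9: C, bond orders sum to 4 (valence 4) → 0 H
  atom 10: C, bond orders sum to 4 (valence 4) → 0 H
  atom 11: O, bond orders sum to 1 (valence 2) → 1 H
  atom 12: O, bond orders sum to 2 (valence 2) → 0 H
Total hydrogens: 3.

3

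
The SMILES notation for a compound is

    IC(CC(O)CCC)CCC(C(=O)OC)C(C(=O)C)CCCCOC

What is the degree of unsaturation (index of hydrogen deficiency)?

Molecular formula: C19H35IO5.
DoU = (2C + 2 + N − H − X) / 2, where X is the halogen count and O/S are ignored.
    = (2·19 + 2 + 0 − 35 − 1) / 2 = 4 / 2 = 2.

2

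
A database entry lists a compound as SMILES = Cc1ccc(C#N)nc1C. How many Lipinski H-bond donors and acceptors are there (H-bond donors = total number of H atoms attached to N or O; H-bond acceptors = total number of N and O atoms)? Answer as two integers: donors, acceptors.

0, 2

Donors: find every N or O and count the H atoms it carries.
  atom 7 (N): bond orders sum to 3 → 0 H
  atom 8 (N): bond orders sum to 3 → 0 H
Lipinski HBD = 0.
Acceptors: N atoms = 2, O atoms = 0 → HBA = 2.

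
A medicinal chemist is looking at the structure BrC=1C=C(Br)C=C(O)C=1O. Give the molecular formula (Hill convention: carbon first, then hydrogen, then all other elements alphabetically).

C6H4Br2O2

Walk through each heavy atom and fill implicit hydrogens from standard valence (C 4, N 3, O 2, S 2, halogen 1):
  atom 1: Br (halogen, monovalent) → 0 H
  atom 2: C, bond orders sum to 4 (valence 4) → 0 H
  atom 3: C, bond orders sum to 3 (valence 4) → 1 H
  atom 4: C, bond orders sum to 4 (valence 4) → 0 H
  atom 5: Br (halogen, monovalent) → 0 H
  atom 6: C, bond orders sum to 3 (valence 4) → 1 H
  atom 7: C, bond orders sum to 4 (valence 4) → 0 H
  atom 8: O, bond orders sum to 1 (valence 2) → 1 H
  atom 9: C, bond orders sum to 4 (valence 4) → 0 H
  atom 10: O, bond orders sum to 1 (valence 2) → 1 H
Totals → C:6, H:4, Br:2, O:2.
In Hill order: C6H4Br2O2.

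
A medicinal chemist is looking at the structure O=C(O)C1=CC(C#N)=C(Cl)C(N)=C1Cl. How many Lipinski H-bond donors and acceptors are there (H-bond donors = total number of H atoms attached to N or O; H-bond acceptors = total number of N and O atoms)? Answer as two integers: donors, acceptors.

Donors: find every N or O and count the H atoms it carries.
  atom 1 (O): bond orders sum to 2 → 0 H
  atom 3 (O): bond orders sum to 1 → 1 H
  atom 8 (N): bond orders sum to 3 → 0 H
  atom 12 (N): bond orders sum to 1 → 2 H
Lipinski HBD = 3.
Acceptors: N atoms = 2, O atoms = 2 → HBA = 4.

3, 4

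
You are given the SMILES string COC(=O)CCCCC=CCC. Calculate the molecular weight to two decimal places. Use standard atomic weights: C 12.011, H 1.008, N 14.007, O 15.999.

First, the molecular formula is C10H18O2 (counting implicit H from valence).
  C: 10 × 12.011 = 120.110
  H: 18 × 1.008 = 18.144
  O: 2 × 15.999 = 31.998
Sum: 10×12.011 + 18×1.008 + 2×15.999 = 170.252 → 170.25 g/mol.

170.25 g/mol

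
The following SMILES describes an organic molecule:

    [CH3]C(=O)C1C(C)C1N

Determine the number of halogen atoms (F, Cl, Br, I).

Scan the SMILES for the halogen motif — none present.
Groups that are present: 1 ketone, 1 primary amine.

0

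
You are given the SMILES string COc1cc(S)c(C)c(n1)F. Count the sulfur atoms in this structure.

Scan the SMILES for S atoms (remember two-letter symbols like Cl and Br are single atoms).
Sulfur count: 1.

1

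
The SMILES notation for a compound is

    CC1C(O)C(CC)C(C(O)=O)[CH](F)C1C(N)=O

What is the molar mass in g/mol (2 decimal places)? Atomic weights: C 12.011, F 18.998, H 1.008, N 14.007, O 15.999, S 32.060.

First, the molecular formula is C11H18FNO4 (counting implicit H from valence).
  C: 11 × 12.011 = 132.121
  F: 1 × 18.998 = 18.998
  H: 18 × 1.008 = 18.144
  N: 1 × 14.007 = 14.007
  O: 4 × 15.999 = 63.996
Sum: 11×12.011 + 1×18.998 + 18×1.008 + 1×14.007 + 4×15.999 = 247.266 → 247.27 g/mol.

247.27 g/mol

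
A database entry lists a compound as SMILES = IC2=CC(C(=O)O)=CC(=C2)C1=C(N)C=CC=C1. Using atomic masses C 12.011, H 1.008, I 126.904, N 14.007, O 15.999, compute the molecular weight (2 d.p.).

First, the molecular formula is C13H10INO2 (counting implicit H from valence).
  C: 13 × 12.011 = 156.143
  H: 10 × 1.008 = 10.080
  I: 1 × 126.904 = 126.904
  N: 1 × 14.007 = 14.007
  O: 2 × 15.999 = 31.998
Sum: 13×12.011 + 10×1.008 + 1×126.904 + 1×14.007 + 2×15.999 = 339.132 → 339.13 g/mol.

339.13 g/mol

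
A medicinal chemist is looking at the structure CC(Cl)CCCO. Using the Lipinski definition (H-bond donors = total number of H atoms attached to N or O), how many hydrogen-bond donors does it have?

1

Donors: find every N or O and count the H atoms it carries.
  atom 7 (O): bond orders sum to 1 → 1 H
Lipinski HBD = 1.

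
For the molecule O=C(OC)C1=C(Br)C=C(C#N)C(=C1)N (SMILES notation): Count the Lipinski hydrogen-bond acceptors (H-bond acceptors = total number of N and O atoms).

N atoms: 2; O atoms: 2.
Lipinski HBA = 2 + 2 = 4.

4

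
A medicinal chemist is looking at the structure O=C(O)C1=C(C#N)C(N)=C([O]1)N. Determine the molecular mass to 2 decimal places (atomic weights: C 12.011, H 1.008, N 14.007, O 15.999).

167.12 g/mol

First, the molecular formula is C6H5N3O3 (counting implicit H from valence).
  C: 6 × 12.011 = 72.066
  H: 5 × 1.008 = 5.040
  N: 3 × 14.007 = 42.021
  O: 3 × 15.999 = 47.997
Sum: 6×12.011 + 5×1.008 + 3×14.007 + 3×15.999 = 167.124 → 167.12 g/mol.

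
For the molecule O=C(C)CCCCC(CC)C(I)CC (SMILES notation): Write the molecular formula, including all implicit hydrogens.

C12H23IO

Walk through each heavy atom and fill implicit hydrogens from standard valence (C 4, N 3, O 2, S 2, halogen 1):
  atom 1: O, bond orders sum to 2 (valence 2) → 0 H
  atom 2: C, bond orders sum to 4 (valence 4) → 0 H
  atom 3: C, bond orders sum to 1 (valence 4) → 3 H
  atom 4: C, bond orders sum to 2 (valence 4) → 2 H
  atom 5: C, bond orders sum to 2 (valence 4) → 2 H
  atom 6: C, bond orders sum to 2 (valence 4) → 2 H
  atom 7: C, bond orders sum to 2 (valence 4) → 2 H
  atom 8: C, bond orders sum to 3 (valence 4) → 1 H
  atom 9: C, bond orders sum to 2 (valence 4) → 2 H
  atom 10: C, bond orders sum to 1 (valence 4) → 3 H
  atom 11: C, bond orders sum to 3 (valence 4) → 1 H
  atom 12: I (halogen, monovalent) → 0 H
  atom 13: C, bond orders sum to 2 (valence 4) → 2 H
  atom 14: C, bond orders sum to 1 (valence 4) → 3 H
Totals → C:12, H:23, I:1, O:1.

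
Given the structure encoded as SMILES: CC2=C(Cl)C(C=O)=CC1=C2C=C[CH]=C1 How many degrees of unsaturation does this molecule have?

Degree of unsaturation = (number of rings) + (number of π bonds).
Ring closures in the SMILES: 2.
π bonds: 6 double bonds (each 1 DoU) → 6 DoU from unsaturation.
Total DoU = 2 + 6 = 8.

8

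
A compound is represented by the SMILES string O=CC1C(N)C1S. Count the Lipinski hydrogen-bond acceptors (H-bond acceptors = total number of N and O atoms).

N atoms: 1; O atoms: 1.
Lipinski HBA = 1 + 1 = 2.

2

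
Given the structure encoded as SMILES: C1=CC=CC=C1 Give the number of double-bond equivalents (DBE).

4

Molecular formula: C6H6.
DoU = (2C + 2 + N − H − X) / 2, where X is the halogen count and O/S are ignored.
    = (2·6 + 2 + 0 − 6 − 0) / 2 = 8 / 2 = 4.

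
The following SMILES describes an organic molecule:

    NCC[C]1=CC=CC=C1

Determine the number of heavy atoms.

9

Every atom symbol written in the SMILES (organic subset) is one heavy atom; implicit H are not written.
Heavy atoms by element → C:8, N:1.
Total: 9.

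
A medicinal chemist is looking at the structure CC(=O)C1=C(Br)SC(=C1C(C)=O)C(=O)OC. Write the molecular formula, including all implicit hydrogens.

C10H9BrO4S

Walk through each heavy atom and fill implicit hydrogens from standard valence (C 4, N 3, O 2, S 2, halogen 1):
  atom 1: C, bond orders sum to 1 (valence 4) → 3 H
  atom 2: C, bond orders sum to 4 (valence 4) → 0 H
  atom 3: O, bond orders sum to 2 (valence 2) → 0 H
  atom 4: C, bond orders sum to 4 (valence 4) → 0 H
  atom 5: C, bond orders sum to 4 (valence 4) → 0 H
  atom 6: Br (halogen, monovalent) → 0 H
  atom 7: S, bond orders sum to 2 (valence 2) → 0 H
  atom 8: C, bond orders sum to 4 (valence 4) → 0 H
  atom 9: C, bond orders sum to 4 (valence 4) → 0 H
  atom 10: C, bond orders sum to 4 (valence 4) → 0 H
  atom 11: C, bond orders sum to 1 (valence 4) → 3 H
  atom 12: O, bond orders sum to 2 (valence 2) → 0 H
  atom 13: C, bond orders sum to 4 (valence 4) → 0 H
  atom 14: O, bond orders sum to 2 (valence 2) → 0 H
  atom 15: O, bond orders sum to 2 (valence 2) → 0 H
  atom 16: C, bond orders sum to 1 (valence 4) → 3 H
Totals → C:10, H:9, Br:1, O:4, S:1.
In Hill order: C10H9BrO4S.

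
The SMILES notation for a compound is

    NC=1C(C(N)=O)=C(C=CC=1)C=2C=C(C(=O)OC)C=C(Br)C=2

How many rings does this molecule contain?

In SMILES, each pair of matching ring-closure digits denotes one ring-closing bond; the number of such bonds equals the number of independent rings.
Ring-closure bonds here: 2.

2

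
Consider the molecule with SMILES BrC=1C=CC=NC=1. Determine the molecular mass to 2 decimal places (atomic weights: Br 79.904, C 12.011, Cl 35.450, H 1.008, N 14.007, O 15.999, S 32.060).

First, the molecular formula is C5H4BrN (counting implicit H from valence).
  Br: 1 × 79.904 = 79.904
  C: 5 × 12.011 = 60.055
  H: 4 × 1.008 = 4.032
  N: 1 × 14.007 = 14.007
Sum: 1×79.904 + 5×12.011 + 4×1.008 + 1×14.007 = 157.998 → 158.00 g/mol.

158.00 g/mol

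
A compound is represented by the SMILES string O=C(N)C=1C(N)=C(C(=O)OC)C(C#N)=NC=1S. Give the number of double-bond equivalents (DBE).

Molecular formula: C9H8N4O3S.
DoU = (2C + 2 + N − H − X) / 2, where X is the halogen count and O/S are ignored.
    = (2·9 + 2 + 4 − 8 − 0) / 2 = 16 / 2 = 8.

8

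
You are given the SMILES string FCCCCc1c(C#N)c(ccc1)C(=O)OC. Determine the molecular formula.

C13H14FNO2

Walk through each heavy atom and fill implicit hydrogens from standard valence (C 4, N 3, O 2, S 2, halogen 1); for lowercase aromatic atoms, an aromatic c carries 1 H when it has two neighbours and 0 H with three, and aromatic n carries 0 H:
  atom 1: F (halogen, monovalent) → 0 H
  atom 2: C, bond orders sum to 2 (valence 4) → 2 H
  atom 3: C, bond orders sum to 2 (valence 4) → 2 H
  atom 4: C, bond orders sum to 2 (valence 4) → 2 H
  atom 5: C, bond orders sum to 2 (valence 4) → 2 H
  atom 6: aromatic c, 3 neighbours → 0 H
  atom 7: aromatic c, 3 neighbours → 0 H
  atom 8: C, bond orders sum to 4 (valence 4) → 0 H
  atom 9: N, bond orders sum to 3 (valence 3) → 0 H
  atom 10: aromatic c, 3 neighbours → 0 H
  atom 11: aromatic c, 2 neighbours → 1 H
  atom 12: aromatic c, 2 neighbours → 1 H
  atom 13: aromatic c, 2 neighbours → 1 H
  atom 14: C, bond orders sum to 4 (valence 4) → 0 H
  atom 15: O, bond orders sum to 2 (valence 2) → 0 H
  atom 16: O, bond orders sum to 2 (valence 2) → 0 H
  atom 17: C, bond orders sum to 1 (valence 4) → 3 H
Totals → C:13, H:14, F:1, N:1, O:2.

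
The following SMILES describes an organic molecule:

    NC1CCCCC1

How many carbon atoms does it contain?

Count every carbon token in the SMILES (each C, including those in ring-closure positions and inside branches).
Carbon count: 6.

6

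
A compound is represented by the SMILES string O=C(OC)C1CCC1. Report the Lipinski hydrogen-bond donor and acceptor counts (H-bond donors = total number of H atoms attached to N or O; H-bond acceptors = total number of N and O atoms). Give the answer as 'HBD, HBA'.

0, 2

Donors: find every N or O and count the H atoms it carries.
  atom 1 (O): bond orders sum to 2 → 0 H
  atom 3 (O): bond orders sum to 2 → 0 H
Lipinski HBD = 0.
Acceptors: N atoms = 0, O atoms = 2 → HBA = 2.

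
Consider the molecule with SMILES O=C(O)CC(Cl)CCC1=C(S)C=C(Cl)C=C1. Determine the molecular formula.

C11H12Cl2O2S

Walk through each heavy atom and fill implicit hydrogens from standard valence (C 4, N 3, O 2, S 2, halogen 1):
  atom 1: O, bond orders sum to 2 (valence 2) → 0 H
  atom 2: C, bond orders sum to 4 (valence 4) → 0 H
  atom 3: O, bond orders sum to 1 (valence 2) → 1 H
  atom 4: C, bond orders sum to 2 (valence 4) → 2 H
  atom 5: C, bond orders sum to 3 (valence 4) → 1 H
  atom 6: Cl (halogen, monovalent) → 0 H
  atom 7: C, bond orders sum to 2 (valence 4) → 2 H
  atom 8: C, bond orders sum to 2 (valence 4) → 2 H
  atom 9: C, bond orders sum to 4 (valence 4) → 0 H
  atom 10: C, bond orders sum to 4 (valence 4) → 0 H
  atom 11: S, bond orders sum to 1 (valence 2) → 1 H
  atom 12: C, bond orders sum to 3 (valence 4) → 1 H
  atom 13: C, bond orders sum to 4 (valence 4) → 0 H
  atom 14: Cl (halogen, monovalent) → 0 H
  atom 15: C, bond orders sum to 3 (valence 4) → 1 H
  atom 16: C, bond orders sum to 3 (valence 4) → 1 H
Totals → C:11, H:12, Cl:2, O:2, S:1.
In Hill order: C11H12Cl2O2S.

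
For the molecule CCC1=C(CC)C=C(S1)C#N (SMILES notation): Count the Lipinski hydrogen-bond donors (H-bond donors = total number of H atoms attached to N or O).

0

Donors: find every N or O and count the H atoms it carries.
  atom 11 (N): bond orders sum to 3 → 0 H
Lipinski HBD = 0.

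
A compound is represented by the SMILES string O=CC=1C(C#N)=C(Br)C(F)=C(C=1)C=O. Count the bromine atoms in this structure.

1

Scan the SMILES for Br atoms (remember two-letter symbols like Cl and Br are single atoms).
Bromine count: 1.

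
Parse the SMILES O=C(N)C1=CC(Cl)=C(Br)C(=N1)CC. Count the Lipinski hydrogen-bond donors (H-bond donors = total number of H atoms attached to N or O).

2

Donors: find every N or O and count the H atoms it carries.
  atom 1 (O): bond orders sum to 2 → 0 H
  atom 3 (N): bond orders sum to 1 → 2 H
  atom 11 (N): bond orders sum to 3 → 0 H
Lipinski HBD = 2.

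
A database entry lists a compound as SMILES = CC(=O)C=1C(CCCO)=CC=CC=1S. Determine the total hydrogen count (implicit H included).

14

Walk through each heavy atom and fill implicit hydrogens from standard valence (C 4, N 3, O 2, S 2, halogen 1):
  atom 1: C, bond orders sum to 1 (valence 4) → 3 H
  atom 2: C, bond orders sum to 4 (valence 4) → 0 H
  atom 3: O, bond orders sum to 2 (valence 2) → 0 H
  atom 4: C, bond orders sum to 4 (valence 4) → 0 H
  atom 5: C, bond orders sum to 4 (valence 4) → 0 H
  atom 6: C, bond orders sum to 2 (valence 4) → 2 H
  atom 7: C, bond orders sum to 2 (valence 4) → 2 H
  atom 8: C, bond orders sum to 2 (valence 4) → 2 H
  atom 9: O, bond orders sum to 1 (valence 2) → 1 H
  atom 10: C, bond orders sum to 3 (valence 4) → 1 H
  atom 11: C, bond orders sum to 3 (valence 4) → 1 H
  atom 12: C, bond orders sum to 3 (valence 4) → 1 H
  atom 13: C, bond orders sum to 4 (valence 4) → 0 H
  atom 14: S, bond orders sum to 1 (valence 2) → 1 H
Total hydrogens: 14.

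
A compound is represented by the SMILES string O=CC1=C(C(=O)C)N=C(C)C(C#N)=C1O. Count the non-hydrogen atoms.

15

Every atom symbol written in the SMILES (organic subset) is one heavy atom; implicit H are not written.
Heavy atoms by element → C:10, N:2, O:3.
Total: 15.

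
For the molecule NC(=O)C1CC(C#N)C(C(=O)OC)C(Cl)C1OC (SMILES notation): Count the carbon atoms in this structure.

Count every carbon token in the SMILES (each C, including those in ring-closure positions and inside branches).
Carbon count: 11.

11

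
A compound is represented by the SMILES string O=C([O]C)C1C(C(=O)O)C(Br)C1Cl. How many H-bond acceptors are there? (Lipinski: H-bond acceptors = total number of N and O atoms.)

N atoms: 0; O atoms: 4.
Lipinski HBA = 0 + 4 = 4.

4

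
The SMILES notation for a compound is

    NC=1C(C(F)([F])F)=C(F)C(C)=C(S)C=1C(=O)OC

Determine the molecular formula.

C10H9F4NO2S

Walk through each heavy atom and fill implicit hydrogens from standard valence (C 4, N 3, O 2, S 2, halogen 1):
  atom 1: N, bond orders sum to 1 (valence 3) → 2 H
  atom 2: C, bond orders sum to 4 (valence 4) → 0 H
  atom 3: C, bond orders sum to 4 (valence 4) → 0 H
  atom 4: C, bond orders sum to 4 (valence 4) → 0 H
  atom 5: F (halogen, monovalent) → 0 H
  atom 6: F with explicit H count 0
  atom 7: F (halogen, monovalent) → 0 H
  atom 8: C, bond orders sum to 4 (valence 4) → 0 H
  atom 9: F (halogen, monovalent) → 0 H
  atom 10: C, bond orders sum to 4 (valence 4) → 0 H
  atom 11: C, bond orders sum to 1 (valence 4) → 3 H
  atom 12: C, bond orders sum to 4 (valence 4) → 0 H
  atom 13: S, bond orders sum to 1 (valence 2) → 1 H
  atom 14: C, bond orders sum to 4 (valence 4) → 0 H
  atom 15: C, bond orders sum to 4 (valence 4) → 0 H
  atom 16: O, bond orders sum to 2 (valence 2) → 0 H
  atom 17: O, bond orders sum to 2 (valence 2) → 0 H
  atom 18: C, bond orders sum to 1 (valence 4) → 3 H
Totals → C:10, H:9, F:4, N:1, O:2, S:1.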